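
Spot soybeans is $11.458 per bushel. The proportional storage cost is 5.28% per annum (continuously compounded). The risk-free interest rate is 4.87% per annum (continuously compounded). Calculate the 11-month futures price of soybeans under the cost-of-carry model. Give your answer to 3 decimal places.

$12.575 per bushel

Net carry = r + u − y = 0.0487 + 0.0528 − 0.0000 = 0.1015
F = S·e^((r+u−y)T) = 11.458 · e^(0.1015 × 11/12) = 11.458 · e^0.093042
= 11.458 × 1.097508 = $12.575 per bushel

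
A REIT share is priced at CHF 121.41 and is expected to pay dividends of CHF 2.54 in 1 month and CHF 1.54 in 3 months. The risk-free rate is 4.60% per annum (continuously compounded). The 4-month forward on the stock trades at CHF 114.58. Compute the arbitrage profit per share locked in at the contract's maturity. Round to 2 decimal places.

CHF 4.59 per share

PV(dividends) I = 2.54·e^(−0.0460·1/12) + 1.54·e^(−0.0460·3/12) = 4.0527
Fair forward F* = (S − I)·e^(rT) = (121.41 − 4.0527)·e^0.015333 = 117.3573 × 1.015451 = 119.1706
Market CHF 114.58 < fair 119.1706: forward underpriced → reverse cash-and-carry (short the stock, invest proceeds at r, pay the dividends, go long the forward).
Profit at T = |F_mkt − F*| = |114.58 − 119.1706| = CHF 4.59 per share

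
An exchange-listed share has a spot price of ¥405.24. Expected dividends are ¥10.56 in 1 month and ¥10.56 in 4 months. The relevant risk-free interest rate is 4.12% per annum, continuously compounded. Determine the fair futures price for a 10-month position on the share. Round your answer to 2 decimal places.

PV(dividends) I = 10.56·e^(−0.0412·1/12) + 10.56·e^(−0.0412·4/12)
I = 10.5238 + 10.4160 = 20.9398
F = (S − I)·e^(rT) = (405.24 − 20.9398) · e^(0.0412·10/12)
= 384.3002 · e^0.034333 = 384.3002 × 1.034929 = ¥397.72

¥397.72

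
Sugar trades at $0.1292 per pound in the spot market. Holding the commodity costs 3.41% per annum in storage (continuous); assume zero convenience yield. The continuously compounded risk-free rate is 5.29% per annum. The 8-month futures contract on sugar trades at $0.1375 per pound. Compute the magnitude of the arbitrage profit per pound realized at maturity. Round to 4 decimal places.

Fair futures: F* = S·e^(carry·T), with carry = (r + u) = 0.0529 + 0.0341 = 0.0870
F* = 0.1292 · e^(0.0870 × 8/12) = 0.1292 · e^0.058000 = 0.1292 × 1.059715 = $0.1369
Market $0.1375 > fair $0.1369: forward overpriced → cash-and-carry (buy spot, short the forward).
At maturity, profit = |F_mkt − F*| = |0.1375 − 0.1369| = $0.0006 per pound

$0.0006 per pound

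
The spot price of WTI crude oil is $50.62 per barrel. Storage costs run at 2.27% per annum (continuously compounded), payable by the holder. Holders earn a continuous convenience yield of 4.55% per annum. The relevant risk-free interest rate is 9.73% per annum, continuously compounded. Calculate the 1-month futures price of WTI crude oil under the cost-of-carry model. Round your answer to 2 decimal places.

Net carry = r + u − y = 0.0973 + 0.0227 − 0.0455 = 0.0745
F = S·e^((r+u−y)T) = 50.62 · e^(0.0745 × 1/12) = 50.62 · e^0.006208
= 50.62 × 1.006227 = $50.94 per barrel

$50.94 per barrel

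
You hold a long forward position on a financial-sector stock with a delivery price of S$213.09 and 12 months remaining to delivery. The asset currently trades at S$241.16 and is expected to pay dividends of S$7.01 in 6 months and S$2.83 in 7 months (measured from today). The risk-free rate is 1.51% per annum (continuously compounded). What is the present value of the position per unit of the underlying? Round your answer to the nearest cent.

PV(remaining dividends) I = 7.01·e^(−0.0151·6/12) + 2.83·e^(−0.0151·7/12) = 9.7625
Current forward F = (S − I)·e^(rT) = (241.16 − 9.7625)·e^(0.0151·12/12) = 231.3975 × 1.015215 = 234.9182
Value (long) = (F − K)·e^(−rT) = (234.9182 − 213.09) × 0.985013 = 21.5011
Value = S$21.50

S$21.50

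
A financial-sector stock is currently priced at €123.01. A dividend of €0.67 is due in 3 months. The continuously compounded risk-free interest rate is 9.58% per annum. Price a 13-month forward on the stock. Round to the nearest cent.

PV(dividends) I = 0.67·e^(−0.0958·3/12)
I = 0.6541
F = (S − I)·e^(rT) = (123.01 − 0.6541) · e^(0.0958·13/12)
= 122.3559 · e^0.103783 = 122.3559 × 1.109360 = €135.74

€135.74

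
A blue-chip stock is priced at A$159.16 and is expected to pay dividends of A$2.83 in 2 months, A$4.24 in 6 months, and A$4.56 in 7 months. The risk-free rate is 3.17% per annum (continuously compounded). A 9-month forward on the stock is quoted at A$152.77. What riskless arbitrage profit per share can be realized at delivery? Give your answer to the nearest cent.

A$1.52 per share

PV(dividends) I = 2.83·e^(−0.0317·2/12) + 4.24·e^(−0.0317·6/12) + 4.56·e^(−0.0317·7/12) = 11.4649
Fair forward F* = (S − I)·e^(rT) = (159.16 − 11.4649)·e^0.023775 = 147.6951 × 1.024060 = 151.2486
Market A$152.77 > fair 151.2486: forward overpriced → cash-and-carry (borrow at r, buy the stock and collect the dividends, short the forward).
Profit at T = |F_mkt − F*| = |152.77 − 151.2486| = A$1.52 per share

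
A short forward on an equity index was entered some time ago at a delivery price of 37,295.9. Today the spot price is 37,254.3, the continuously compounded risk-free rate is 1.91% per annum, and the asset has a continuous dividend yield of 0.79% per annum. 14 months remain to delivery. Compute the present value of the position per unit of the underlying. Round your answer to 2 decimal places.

Current fair forward for the remaining 14 months: F = S·e^((r − q)·T), (r − q) = 0.0191 − 0.0079 = 0.0112
F = 37254.3 · e^(0.0112 × 14/12) = 37254.3 × 1.01315241 = 37744.2838
Value of long forward = (F − K)·e^(−rT) = (37744.2838 − 37295.9) · e^(−0.0191·14/12)
= 448.3838 × 0.97796311 = 438.50
Short position value = −(long value) = -438.50

-438.50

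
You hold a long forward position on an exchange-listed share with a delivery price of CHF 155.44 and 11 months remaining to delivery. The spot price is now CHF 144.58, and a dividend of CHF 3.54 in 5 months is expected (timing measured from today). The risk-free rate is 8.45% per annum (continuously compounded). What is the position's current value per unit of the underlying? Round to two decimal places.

PV(remaining dividends) I = 3.54·e^(−0.0845·5/12) = 3.4175
Current forward F = (S − I)·e^(rT) = (144.58 − 3.4175)·e^(0.0845·11/12) = 141.1625 × 1.080537 = 152.5313
Value (long) = (F − K)·e^(−rT) = (152.5313 − 155.44) × 0.925466 = -2.6919
Value = -CHF 2.69

-CHF 2.69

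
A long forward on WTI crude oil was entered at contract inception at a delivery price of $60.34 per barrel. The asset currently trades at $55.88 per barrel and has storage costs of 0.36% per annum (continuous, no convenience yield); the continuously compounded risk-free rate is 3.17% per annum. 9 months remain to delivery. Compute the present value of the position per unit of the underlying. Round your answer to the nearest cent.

-$2.89 per barrel

Current fair forward for the remaining 9 months: F = S·e^((r + u)·T), (r + u) = 0.0317 + 0.0036 = 0.0353
F = 55.88 · e^(0.0353 × 9/12) = 55.88 × 1.026829 = 57.3792
Value of long forward = (F − K)·e^(−rT) = (57.3792 − 60.34) · e^(−0.0317·9/12)
= -2.9608 × 0.976505 = -2.89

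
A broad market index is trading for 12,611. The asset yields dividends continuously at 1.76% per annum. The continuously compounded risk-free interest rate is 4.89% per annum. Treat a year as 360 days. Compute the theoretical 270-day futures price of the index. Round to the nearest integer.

F = S·e^((r − q)T) = 12611 · e^((0.0489 − 0.0176) × 270/360)
= 12611 · e^0.023475 = 12611 × 1.023753
F = 12,911

12,911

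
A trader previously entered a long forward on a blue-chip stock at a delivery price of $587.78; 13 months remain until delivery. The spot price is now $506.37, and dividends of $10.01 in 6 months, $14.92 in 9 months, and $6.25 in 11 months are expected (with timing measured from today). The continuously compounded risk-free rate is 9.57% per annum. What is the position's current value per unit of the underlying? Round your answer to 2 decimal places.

PV(remaining dividends) I = 10.01·e^(−0.0957·6/12) + 14.92·e^(−0.0957·9/12) + 6.25·e^(−0.0957·11/12) = 29.1540
Current forward F = (S − I)·e^(rT) = (506.37 − 29.1540)·e^(0.0957·13/12) = 477.2160 × 1.109240 = 529.3471
Value (long) = (F − K)·e^(−rT) = (529.3471 − 587.78) × 0.901518 = -52.6783
Value = -$52.68

-$52.68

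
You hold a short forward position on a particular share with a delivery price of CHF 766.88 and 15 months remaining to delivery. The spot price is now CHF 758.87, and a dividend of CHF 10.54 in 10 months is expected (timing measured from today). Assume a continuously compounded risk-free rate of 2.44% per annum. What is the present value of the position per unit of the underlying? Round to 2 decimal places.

PV(remaining dividends) I = 10.54·e^(−0.0244·10/12) = 10.3279
Current forward F = (S − I)·e^(rT) = (758.87 − 10.3279)·e^(0.0244·15/12) = 748.5421 × 1.030970 = 771.7244
Value (long) = (F − K)·e^(−rT) = (771.7244 − 766.88) × 0.969960 = 4.6989
Short position value = −(long value) = -CHF 4.70

-CHF 4.70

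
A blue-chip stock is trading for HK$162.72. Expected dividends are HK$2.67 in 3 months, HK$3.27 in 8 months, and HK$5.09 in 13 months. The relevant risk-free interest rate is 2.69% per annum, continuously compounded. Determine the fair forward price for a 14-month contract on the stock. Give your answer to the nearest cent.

HK$156.76

PV(dividends) I = 2.67·e^(−0.0269·3/12) + 3.27·e^(−0.0269·8/12) + 5.09·e^(−0.0269·13/12)
I = 2.6521 + 3.2119 + 4.9438 = 10.8078
F = (S − I)·e^(rT) = (162.72 − 10.8078) · e^(0.0269·14/12)
= 151.9122 · e^0.031383 = 151.9122 × 1.031881 = HK$156.76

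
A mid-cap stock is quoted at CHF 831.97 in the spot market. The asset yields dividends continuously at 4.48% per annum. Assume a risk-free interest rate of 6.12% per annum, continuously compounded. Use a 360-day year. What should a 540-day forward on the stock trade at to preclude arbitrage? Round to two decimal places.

F = S·e^((r − q)T) = 831.97 · e^((0.0612 − 0.0448) × 540/360)
= 831.97 · e^0.024600 = 831.97 × 1.024905
F = CHF 852.69

CHF 852.69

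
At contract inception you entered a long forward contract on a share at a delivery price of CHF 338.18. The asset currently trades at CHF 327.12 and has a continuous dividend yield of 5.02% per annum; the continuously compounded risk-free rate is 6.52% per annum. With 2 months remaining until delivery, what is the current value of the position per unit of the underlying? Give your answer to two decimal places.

Current fair forward for the remaining 2 months: F = S·e^((r − q)·T), (r − q) = 0.0652 − 0.0502 = 0.0150
F = 327.12 · e^(0.0150 × 2/12) = 327.12 × 1.002503 = 327.9388
Value of long forward = (F − K)·e^(−rT) = (327.9388 − 338.18) · e^(−0.0652·2/12)
= -10.2412 × 0.989192 = -10.13

-CHF 10.13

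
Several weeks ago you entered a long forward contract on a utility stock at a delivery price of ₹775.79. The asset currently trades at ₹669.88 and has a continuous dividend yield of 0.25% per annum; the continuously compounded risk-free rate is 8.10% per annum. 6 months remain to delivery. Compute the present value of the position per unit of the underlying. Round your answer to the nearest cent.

-₹75.96

Current fair forward for the remaining 6 months: F = S·e^((r − q)·T), (r − q) = 0.0810 − 0.0025 = 0.0785
F = 669.88 · e^(0.0785 × 6/12) = 669.88 × 1.040030 = 696.6953
Value of long forward = (F − K)·e^(−rT) = (696.6953 − 775.79) · e^(−0.0810·6/12)
= -79.0947 × 0.960309 = -75.96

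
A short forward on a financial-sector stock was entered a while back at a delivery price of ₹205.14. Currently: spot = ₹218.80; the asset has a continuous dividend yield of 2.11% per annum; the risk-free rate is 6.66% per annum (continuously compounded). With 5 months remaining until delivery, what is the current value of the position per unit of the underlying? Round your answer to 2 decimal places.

-₹17.36

Current fair forward for the remaining 5 months: F = S·e^((r − q)·T), (r − q) = 0.0666 − 0.0211 = 0.0455
F = 218.80 · e^(0.0455 × 5/12) = 218.80 × 1.019139 = 222.9876
Value of long forward = (F − K)·e^(−rT) = (222.9876 − 205.14) · e^(−0.0666·5/12)
= 17.8476 × 0.972631 = 17.36
Short position value = −(long value) = -₹17.36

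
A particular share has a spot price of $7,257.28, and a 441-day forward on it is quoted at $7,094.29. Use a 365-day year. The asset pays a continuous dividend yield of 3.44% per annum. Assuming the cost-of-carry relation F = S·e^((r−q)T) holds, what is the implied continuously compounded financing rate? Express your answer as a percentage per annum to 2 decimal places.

1.56%

From F = S·e^((r−q)T): (r − q) = ln(F/S)/T
ln(7094.29/7257.28) = ln(0.977541) = -0.022715
(r − q) = -0.022715 / (441/365) = -0.018800
r = ln(F/S)/T + q = -0.018800 + 0.0344 = 0.015600
r = 1.56%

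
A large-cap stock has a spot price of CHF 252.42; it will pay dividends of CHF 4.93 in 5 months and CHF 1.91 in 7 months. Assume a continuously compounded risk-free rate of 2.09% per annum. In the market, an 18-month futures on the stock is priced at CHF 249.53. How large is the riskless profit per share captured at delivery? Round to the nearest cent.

PV(dividends) I = 4.93·e^(−0.0209·5/12) + 1.91·e^(−0.0209·7/12) = 6.7741
Fair futures F* = (S − I)·e^(rT) = (252.42 − 6.7741)·e^0.031350 = 245.6459 × 1.031847 = 253.4690
Market CHF 249.53 < fair 253.4690: forward underpriced → reverse cash-and-carry (short the stock, invest proceeds at r, pay the dividends, go long the forward).
Profit at T = |F_mkt − F*| = |249.53 − 253.4690| = CHF 3.94 per share

CHF 3.94 per share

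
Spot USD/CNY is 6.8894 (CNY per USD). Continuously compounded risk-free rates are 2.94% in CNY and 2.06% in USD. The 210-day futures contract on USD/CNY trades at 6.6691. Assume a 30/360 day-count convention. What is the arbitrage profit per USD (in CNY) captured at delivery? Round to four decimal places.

0.2558 per USD (in CNY)

Fair futures: F* = S·e^(carry·T), with carry = (r_CNY − r_USD) = 0.0294 − 0.0206 = 0.0088
F* = 6.8894 · e^(0.0088 × 210/360) = 6.8894 · e^0.005133 = 6.8894 × 1.005146 = 6.9249
Market 6.6691 < fair 6.9249: forward underpriced → reverse cash-and-carry (short spot, go long the forward).
At maturity, profit = |F_mkt − F*| = |6.6691 − 6.9249| = 0.2558 per USD (in CNY)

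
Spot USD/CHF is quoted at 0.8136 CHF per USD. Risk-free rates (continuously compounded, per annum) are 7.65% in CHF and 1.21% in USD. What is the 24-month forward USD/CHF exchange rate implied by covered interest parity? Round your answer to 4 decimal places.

F = S·e^((r_CHF − r_USD)T) = 0.8136 · e^((0.0765 − 0.0121) × 24/12)
= 0.8136 · e^0.128800 = 0.8136 × 1.137463
F = 0.9254 CHF per USD

0.9254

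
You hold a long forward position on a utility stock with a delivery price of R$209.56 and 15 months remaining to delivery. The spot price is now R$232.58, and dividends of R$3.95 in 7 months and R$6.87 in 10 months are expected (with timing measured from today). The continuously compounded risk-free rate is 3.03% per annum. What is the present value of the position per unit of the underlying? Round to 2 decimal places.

R$20.23

PV(remaining dividends) I = 3.95·e^(−0.0303·7/12) + 6.87·e^(−0.0303·10/12) = 10.5795
Current forward F = (S − I)·e^(rT) = (232.58 − 10.5795)·e^(0.0303·15/12) = 222.0005 × 1.038601 = 230.5699
Value (long) = (F − K)·e^(−rT) = (230.5699 − 209.56) × 0.962833 = 20.2290
Value = R$20.23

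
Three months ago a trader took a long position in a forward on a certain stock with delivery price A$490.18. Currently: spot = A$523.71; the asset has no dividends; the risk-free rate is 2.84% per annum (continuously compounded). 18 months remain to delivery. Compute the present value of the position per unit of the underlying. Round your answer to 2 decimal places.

A$53.97

Current fair forward for the remaining 18 months: F = S·e^(r·T), r = 0.0284
F = 523.71 · e^(0.0284 × 18/12) = 523.71 × 1.043520 = 546.5019
Value of long forward = (F − K)·e^(−rT) = (546.5019 − 490.18) · e^(−0.0284·18/12)
= 56.3219 × 0.958295 = 53.97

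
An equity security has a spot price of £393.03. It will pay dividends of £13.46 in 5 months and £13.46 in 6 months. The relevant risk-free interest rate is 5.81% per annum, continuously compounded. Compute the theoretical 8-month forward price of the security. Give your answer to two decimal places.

£381.30

PV(dividends) I = 13.46·e^(−0.0581·5/12) + 13.46·e^(−0.0581·6/12)
I = 13.1381 + 13.0746 = 26.2127
F = (S − I)·e^(rT) = (393.03 − 26.2127) · e^(0.0581·8/12)
= 366.8173 · e^0.038733 = 366.8173 × 1.039493 = £381.30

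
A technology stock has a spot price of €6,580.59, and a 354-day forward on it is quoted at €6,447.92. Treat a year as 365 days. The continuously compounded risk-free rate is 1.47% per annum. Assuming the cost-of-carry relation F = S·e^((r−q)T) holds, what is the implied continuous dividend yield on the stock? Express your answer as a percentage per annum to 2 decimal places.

3.57%

From F = S·e^((r−q)T): (r − q) = ln(F/S)/T
ln(6447.92/6580.59) = ln(0.979839) = -0.020367
(r − q) = -0.020367 / (354/365) = -0.021000
q = r − ln(F/S)/T = 0.0147 + 0.021000 = 0.035700
q = 3.57%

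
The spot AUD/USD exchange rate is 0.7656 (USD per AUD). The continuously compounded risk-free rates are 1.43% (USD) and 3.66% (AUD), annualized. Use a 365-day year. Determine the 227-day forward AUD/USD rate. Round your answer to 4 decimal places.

F = S·e^((r_USD − r_AUD)T) = 0.7656 · e^((0.0143 − 0.0366) × 227/365)
= 0.7656 · e^-0.013869 = 0.7656 × 0.986227
F = 0.7551 USD per AUD

0.7551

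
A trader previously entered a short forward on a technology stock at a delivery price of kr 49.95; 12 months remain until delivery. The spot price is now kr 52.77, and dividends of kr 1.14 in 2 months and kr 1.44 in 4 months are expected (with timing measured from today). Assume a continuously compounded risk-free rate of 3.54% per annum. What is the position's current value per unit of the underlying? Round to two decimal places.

-kr 2.00

PV(remaining dividends) I = 1.14·e^(−0.0354·2/12) + 1.44·e^(−0.0354·4/12) = 2.5564
Current forward F = (S − I)·e^(rT) = (52.77 − 2.5564)·e^(0.0354·12/12) = 50.2136 × 1.036034 = 52.0230
Value (long) = (F − K)·e^(−rT) = (52.0230 − 49.95) × 0.965219 = 2.0009
Short position value = −(long value) = -kr 2.00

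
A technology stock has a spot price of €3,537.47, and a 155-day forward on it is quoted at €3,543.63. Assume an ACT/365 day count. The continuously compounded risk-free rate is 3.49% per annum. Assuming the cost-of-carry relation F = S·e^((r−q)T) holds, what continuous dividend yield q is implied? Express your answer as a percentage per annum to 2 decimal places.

From F = S·e^((r−q)T): (r − q) = ln(F/S)/T
ln(3543.63/3537.47) = ln(1.001741) = 0.001739
(r − q) = 0.001739 / (155/365) = 0.004095
q = r − ln(F/S)/T = 0.0349 − 0.004095 = 0.030805
q = 3.08%

3.08%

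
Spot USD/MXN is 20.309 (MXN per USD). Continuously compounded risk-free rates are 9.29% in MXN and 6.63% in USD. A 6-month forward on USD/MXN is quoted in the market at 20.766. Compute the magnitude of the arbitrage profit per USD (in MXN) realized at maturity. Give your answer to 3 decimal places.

Fair forward: F* = S·e^(carry·T), with carry = (r_MXN − r_USD) = 0.0929 − 0.0663 = 0.0266
F* = 20.309 · e^(0.0266 × 6/12) = 20.309 · e^0.013300 = 20.309 × 1.013389 = 20.5809
Market 20.766 > fair 20.5809: forward overpriced → cash-and-carry (buy spot, short the forward).
At maturity, profit = |F_mkt − F*| = |20.766 − 20.5809| = 0.185 per USD (in MXN)

0.185 per USD (in MXN)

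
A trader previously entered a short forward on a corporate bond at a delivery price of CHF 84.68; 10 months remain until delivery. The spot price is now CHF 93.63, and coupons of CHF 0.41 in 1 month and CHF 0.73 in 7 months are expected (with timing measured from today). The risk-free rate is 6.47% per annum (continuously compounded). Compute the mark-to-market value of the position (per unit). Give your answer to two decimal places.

PV(remaining coupons) I = 0.41·e^(−0.0647·1/12) + 0.73·e^(−0.0647·7/12) = 1.1108
Current forward F = (S − I)·e^(rT) = (93.63 − 1.1108)·e^(0.0647·10/12) = 92.5192 × 1.055397 = 97.6445
Value (long) = (F − K)·e^(−rT) = (97.6445 − 84.68) × 0.947511 = 12.2840
Short position value = −(long value) = -CHF 12.28

-CHF 12.28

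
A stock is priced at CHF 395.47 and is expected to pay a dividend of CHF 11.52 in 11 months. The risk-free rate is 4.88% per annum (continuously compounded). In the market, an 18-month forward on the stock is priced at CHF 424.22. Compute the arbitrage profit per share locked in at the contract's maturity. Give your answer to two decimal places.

CHF 10.57 per share

PV(dividends) I = 11.52·e^(−0.0488·11/12) = 11.0160
Fair forward F* = (S − I)·e^(rT) = (395.47 − 11.0160)·e^0.073200 = 384.4540 × 1.075946 = 413.6517
Market CHF 424.22 > fair 413.6517: forward overpriced → cash-and-carry (borrow at r, buy the stock and collect the dividends, short the forward).
Profit at T = |F_mkt − F*| = |424.22 − 413.6517| = CHF 10.57 per share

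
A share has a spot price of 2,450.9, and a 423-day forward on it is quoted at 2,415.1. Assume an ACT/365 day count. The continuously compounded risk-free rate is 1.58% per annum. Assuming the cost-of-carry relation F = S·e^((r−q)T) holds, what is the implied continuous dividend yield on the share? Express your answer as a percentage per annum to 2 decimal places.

2.85%

From F = S·e^((r−q)T): (r − q) = ln(F/S)/T
ln(2415.1/2450.9) = ln(0.985393) = -0.014715
(r − q) = -0.014715 / (423/365) = -0.012697
q = r − ln(F/S)/T = 0.0158 + 0.012697 = 0.028497
q = 2.85%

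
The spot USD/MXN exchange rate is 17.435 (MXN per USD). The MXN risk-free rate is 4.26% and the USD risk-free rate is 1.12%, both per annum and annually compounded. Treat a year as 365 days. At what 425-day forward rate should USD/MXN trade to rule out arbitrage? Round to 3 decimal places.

18.067

By covered interest parity, F = S · (1+r_MXN)^T / (1+r_USD)^T
= 17.435 × 1.049774 / 1.013053 = 17.435 × 1.036248
F = 18.067 MXN per USD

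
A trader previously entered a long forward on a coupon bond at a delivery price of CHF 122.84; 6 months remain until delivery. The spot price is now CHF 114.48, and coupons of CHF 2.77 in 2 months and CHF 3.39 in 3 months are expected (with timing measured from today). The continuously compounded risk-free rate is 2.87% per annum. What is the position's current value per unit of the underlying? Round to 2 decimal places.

PV(remaining coupons) I = 2.77·e^(−0.0287·2/12) + 3.39·e^(−0.0287·3/12) = 6.1225
Current forward F = (S − I)·e^(rT) = (114.48 − 6.1225)·e^(0.0287·6/12) = 108.3575 × 1.014453 = 109.9236
Value (long) = (F − K)·e^(−rT) = (109.9236 − 122.84) × 0.985752 = -12.7324
Value = -CHF 12.73

-CHF 12.73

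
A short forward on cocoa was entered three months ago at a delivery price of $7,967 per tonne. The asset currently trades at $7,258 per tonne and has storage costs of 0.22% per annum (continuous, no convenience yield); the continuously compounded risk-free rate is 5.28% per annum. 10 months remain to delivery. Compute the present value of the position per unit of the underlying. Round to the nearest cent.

Current fair forward for the remaining 10 months: F = S·e^((r + u)·T), (r + u) = 0.0528 + 0.0022 = 0.0550
F = 7258 · e^(0.0550 × 10/12) = 7258 × 1.04689991 = 7598.3995
Value of long forward = (F − K)·e^(−rT) = (7598.3995 − 7967) · e^(−0.0528·10/12)
= -368.6005 × 0.95695396 = -352.73
Short position value = −(long value) = $352.73

$352.73 per tonne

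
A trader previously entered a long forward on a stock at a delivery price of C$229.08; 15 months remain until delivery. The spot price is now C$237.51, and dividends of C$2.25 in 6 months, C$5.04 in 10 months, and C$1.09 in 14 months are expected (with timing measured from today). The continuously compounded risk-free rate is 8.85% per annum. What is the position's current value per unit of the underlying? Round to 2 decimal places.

PV(remaining dividends) I = 2.25·e^(−0.0885·6/12) + 5.04·e^(−0.0885·10/12) + 1.09·e^(−0.0885·14/12) = 7.8174
Current forward F = (S − I)·e^(rT) = (237.51 − 7.8174)·e^(0.0885·15/12) = 229.6926 × 1.116976 = 256.5611
Value (long) = (F − K)·e^(−rT) = (256.5611 − 229.08) × 0.895274 = 24.6031
Value = C$24.60

C$24.60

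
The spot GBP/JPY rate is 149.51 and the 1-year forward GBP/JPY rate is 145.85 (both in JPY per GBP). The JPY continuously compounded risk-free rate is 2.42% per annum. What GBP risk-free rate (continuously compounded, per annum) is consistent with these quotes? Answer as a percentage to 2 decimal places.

F = S·e^((r_JPY − r_GBP)T) ⇒ r_GBP = r_JPY − ln(F/S)/T
ln(145.85/149.51) = -0.024785; /(1) = -0.024785
r_GBP = 0.0242 + 0.024785 = 0.048985
r_GBP = 4.90%

4.90%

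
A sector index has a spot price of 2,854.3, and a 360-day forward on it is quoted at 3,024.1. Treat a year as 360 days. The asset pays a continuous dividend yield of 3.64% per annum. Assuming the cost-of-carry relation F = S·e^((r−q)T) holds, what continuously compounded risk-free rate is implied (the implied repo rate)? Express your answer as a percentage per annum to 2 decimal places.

From F = S·e^((r−q)T): (r − q) = ln(F/S)/T
ln(3024.1/2854.3) = ln(1.059489) = 0.057787
(r − q) = 0.057787 / (360/360) = 0.057787
r = ln(F/S)/T + q = 0.057787 + 0.0364 = 0.094187
r = 9.42%

9.42%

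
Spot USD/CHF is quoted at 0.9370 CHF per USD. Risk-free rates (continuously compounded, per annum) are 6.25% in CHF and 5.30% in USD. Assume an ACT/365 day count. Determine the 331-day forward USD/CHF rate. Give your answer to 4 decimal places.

0.9451

F = S·e^((r_CHF − r_USD)T) = 0.9370 · e^((0.0625 − 0.0530) × 331/365)
= 0.9370 · e^0.008615 = 0.9370 × 1.008652
F = 0.9451 CHF per USD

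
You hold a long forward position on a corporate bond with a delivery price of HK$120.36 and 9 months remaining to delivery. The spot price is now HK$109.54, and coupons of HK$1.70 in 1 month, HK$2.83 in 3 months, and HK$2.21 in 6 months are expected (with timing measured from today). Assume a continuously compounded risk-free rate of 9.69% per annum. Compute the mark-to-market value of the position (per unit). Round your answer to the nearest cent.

-HK$8.94

PV(remaining coupons) I = 1.70·e^(−0.0969·1/12) + 2.83·e^(−0.0969·3/12) + 2.21·e^(−0.0969·6/12) = 6.5541
Current forward F = (S − I)·e^(rT) = (109.54 − 6.5541)·e^(0.0969·9/12) = 102.9859 × 1.075381 = 110.7491
Value (long) = (F − K)·e^(−rT) = (110.7491 − 120.36) × 0.929903 = -8.9372
Value = -HK$8.94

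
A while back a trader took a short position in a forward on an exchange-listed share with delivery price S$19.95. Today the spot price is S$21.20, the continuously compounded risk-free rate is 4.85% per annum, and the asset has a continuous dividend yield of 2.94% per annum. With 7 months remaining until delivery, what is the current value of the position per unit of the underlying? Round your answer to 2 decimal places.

-S$1.45

Current fair forward for the remaining 7 months: F = S·e^((r − q)·T), (r − q) = 0.0485 − 0.0294 = 0.0191
F = 21.20 · e^(0.0191 × 7/12) = 21.20 × 1.011204 = 21.4375
Value of long forward = (F − K)·e^(−rT) = (21.4375 − 19.95) · e^(−0.0485·7/12)
= 1.4875 × 0.972105 = 1.45
Short position value = −(long value) = -S$1.45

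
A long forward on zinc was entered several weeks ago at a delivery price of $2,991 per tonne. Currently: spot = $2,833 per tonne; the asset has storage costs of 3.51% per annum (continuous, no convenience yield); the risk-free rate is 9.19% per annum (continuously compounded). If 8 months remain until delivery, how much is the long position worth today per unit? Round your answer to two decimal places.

Current fair forward for the remaining 8 months: F = S·e^((r + u)·T), (r + u) = 0.0919 + 0.0351 = 0.1270
F = 2833 · e^(0.1270 × 8/12) = 2833 × 1.08835422 = 3083.3075
Value of long forward = (F − K)·e^(−rT) = (3083.3075 − 2991) · e^(−0.0919·8/12)
= 92.3075 × 0.94057239 = 86.82

$86.82 per tonne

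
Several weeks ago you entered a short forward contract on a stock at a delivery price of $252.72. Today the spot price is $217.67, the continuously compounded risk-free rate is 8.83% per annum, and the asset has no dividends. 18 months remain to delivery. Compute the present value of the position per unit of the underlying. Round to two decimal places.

$3.70

Current fair forward for the remaining 18 months: F = S·e^(r·T), r = 0.0883
F = 217.67 · e^(0.0883 × 18/12) = 217.67 × 1.141622 = 248.4969
Value of long forward = (F − K)·e^(−rT) = (248.4969 − 252.72) · e^(−0.0883·18/12)
= -4.2231 × 0.875947 = -3.70
Short position value = −(long value) = $3.70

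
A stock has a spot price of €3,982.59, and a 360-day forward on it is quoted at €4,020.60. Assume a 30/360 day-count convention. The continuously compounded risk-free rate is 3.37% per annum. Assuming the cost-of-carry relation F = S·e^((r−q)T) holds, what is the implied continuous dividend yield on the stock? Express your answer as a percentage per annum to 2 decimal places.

From F = S·e^((r−q)T): (r − q) = ln(F/S)/T
ln(4020.60/3982.59) = ln(1.009544) = 0.009499
(r − q) = 0.009499 / (360/360) = 0.009499
q = r − ln(F/S)/T = 0.0337 − 0.009499 = 0.024201
q = 2.42%

2.42%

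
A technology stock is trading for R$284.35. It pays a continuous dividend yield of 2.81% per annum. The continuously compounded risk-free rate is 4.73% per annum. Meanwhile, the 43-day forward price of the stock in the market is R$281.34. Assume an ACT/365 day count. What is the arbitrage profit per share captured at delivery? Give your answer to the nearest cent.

Fair forward: F* = S·e^(carry·T), with carry = (r − q) = 0.0473 − 0.0281 = 0.0192
F* = 284.35 · e^(0.0192 × 43/365) = 284.35 · e^0.002262 = 284.35 × 1.002265 = R$284.9941
Market R$281.34 < fair R$284.9941: forward underpriced → reverse cash-and-carry (short spot, go long the forward).
At maturity, profit = |F_mkt − F*| = |281.34 − 284.9941| = R$3.65 per share

R$3.65 per share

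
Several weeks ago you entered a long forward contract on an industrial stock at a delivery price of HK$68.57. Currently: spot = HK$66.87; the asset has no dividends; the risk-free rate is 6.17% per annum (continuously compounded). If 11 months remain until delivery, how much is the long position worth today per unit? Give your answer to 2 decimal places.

Current fair forward for the remaining 11 months: F = S·e^(r·T), r = 0.0617
F = 66.87 · e^(0.0617 × 11/12) = 66.87 × 1.058188 = 70.7610
Value of long forward = (F − K)·e^(−rT) = (70.7610 − 68.57) · e^(−0.0617·11/12)
= 2.1910 × 0.945011 = 2.07

HK$2.07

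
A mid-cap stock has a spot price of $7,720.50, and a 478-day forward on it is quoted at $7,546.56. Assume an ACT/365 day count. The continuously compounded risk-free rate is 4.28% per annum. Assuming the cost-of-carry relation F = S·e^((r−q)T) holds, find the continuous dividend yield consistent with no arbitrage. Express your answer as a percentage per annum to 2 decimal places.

6.02%

From F = S·e^((r−q)T): (r − q) = ln(F/S)/T
ln(7546.56/7720.50) = ln(0.977470) = -0.022788
(r − q) = -0.022788 / (478/365) = -0.017401
q = r − ln(F/S)/T = 0.0428 + 0.017401 = 0.060201
q = 6.02%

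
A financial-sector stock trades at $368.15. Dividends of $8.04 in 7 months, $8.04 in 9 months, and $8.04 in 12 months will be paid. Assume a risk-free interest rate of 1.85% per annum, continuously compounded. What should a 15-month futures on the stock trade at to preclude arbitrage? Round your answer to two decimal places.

$352.43

PV(dividends) I = 8.04·e^(−0.0185·7/12) + 8.04·e^(−0.0185·9/12) + 8.04·e^(−0.0185·12/12)
I = 7.9537 + 7.9292 + 7.8926 = 23.7755
F = (S − I)·e^(rT) = (368.15 − 23.7755) · e^(0.0185·15/12)
= 344.3745 · e^0.023125 = 344.3745 × 1.023394 = $352.43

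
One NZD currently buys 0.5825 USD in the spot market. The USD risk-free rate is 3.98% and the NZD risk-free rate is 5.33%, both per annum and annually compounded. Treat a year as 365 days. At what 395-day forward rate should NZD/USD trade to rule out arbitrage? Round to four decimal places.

By covered interest parity, F = S · (1+r_USD)^T / (1+r_NZD)^T
= 0.5825 × 1.043141 / 1.057805 = 0.5825 × 0.986137
F = 0.5744 USD per NZD

0.5744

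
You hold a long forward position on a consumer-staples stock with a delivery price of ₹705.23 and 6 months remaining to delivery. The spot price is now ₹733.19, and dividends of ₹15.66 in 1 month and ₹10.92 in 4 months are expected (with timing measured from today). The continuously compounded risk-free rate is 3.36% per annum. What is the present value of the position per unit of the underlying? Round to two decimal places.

PV(remaining dividends) I = 15.66·e^(−0.0336·1/12) + 10.92·e^(−0.0336·4/12) = 26.4146
Current forward F = (S − I)·e^(rT) = (733.19 − 26.4146)·e^(0.0336·6/12) = 706.7754 × 1.016942 = 718.7496
Value (long) = (F − K)·e^(−rT) = (718.7496 − 705.23) × 0.983340 = 13.2944
Value = ₹13.29

₹13.29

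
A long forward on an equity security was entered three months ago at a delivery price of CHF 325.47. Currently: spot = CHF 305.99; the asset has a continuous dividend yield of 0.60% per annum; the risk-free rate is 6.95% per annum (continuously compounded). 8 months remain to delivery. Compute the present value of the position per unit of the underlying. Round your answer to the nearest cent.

-CHF 5.97

Current fair forward for the remaining 8 months: F = S·e^((r − q)·T), (r − q) = 0.0695 − 0.0060 = 0.0635
F = 305.99 · e^(0.0635 × 8/12) = 305.99 × 1.043242 = 319.2216
Value of long forward = (F − K)·e^(−rT) = (319.2216 − 325.47) · e^(−0.0695·8/12)
= -6.2484 × 0.954724 = -5.97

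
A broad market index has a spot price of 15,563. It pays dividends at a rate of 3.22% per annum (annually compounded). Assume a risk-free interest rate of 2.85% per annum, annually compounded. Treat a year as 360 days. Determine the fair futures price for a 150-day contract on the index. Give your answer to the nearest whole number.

15,540

F = S · (1+r)^T / (1+q)^T
= 15563 × 1.011778 / 1.013293 = 15563 × 0.998505
F = 15,540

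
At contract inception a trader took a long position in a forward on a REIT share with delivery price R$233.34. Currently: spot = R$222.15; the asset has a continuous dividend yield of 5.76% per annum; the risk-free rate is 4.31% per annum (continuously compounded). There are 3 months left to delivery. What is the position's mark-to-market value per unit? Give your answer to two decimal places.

Current fair forward for the remaining 3 months: F = S·e^((r − q)·T), (r − q) = 0.0431 − 0.0576 = -0.0145
F = 222.15 · e^(-0.0145 × 3/12) = 222.15 × 0.996382 = 221.3463
Value of long forward = (F − K)·e^(−rT) = (221.3463 − 233.34) · e^(−0.0431·3/12)
= -11.9937 × 0.989283 = -11.87

-R$11.87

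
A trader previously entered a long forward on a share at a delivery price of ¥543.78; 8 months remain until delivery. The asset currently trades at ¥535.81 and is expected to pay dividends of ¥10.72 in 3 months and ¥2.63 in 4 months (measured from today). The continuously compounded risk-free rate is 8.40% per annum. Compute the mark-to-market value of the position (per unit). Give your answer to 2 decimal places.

PV(remaining dividends) I = 10.72·e^(−0.0840·3/12) + 2.63·e^(−0.0840·4/12) = 13.0546
Current forward F = (S − I)·e^(rT) = (535.81 − 13.0546)·e^(0.0840·8/12) = 522.7554 × 1.057598 = 552.8651
Value (long) = (F − K)·e^(−rT) = (552.8651 − 543.78) × 0.945539 = 8.5903
Value = ¥8.59

¥8.59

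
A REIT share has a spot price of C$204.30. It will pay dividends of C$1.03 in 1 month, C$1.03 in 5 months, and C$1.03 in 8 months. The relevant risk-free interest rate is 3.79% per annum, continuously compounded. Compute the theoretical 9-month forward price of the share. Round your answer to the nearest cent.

PV(dividends) I = 1.03·e^(−0.0379·1/12) + 1.03·e^(−0.0379·5/12) + 1.03·e^(−0.0379·8/12)
I = 1.0268 + 1.0139 + 1.0043 = 3.0450
F = (S − I)·e^(rT) = (204.30 − 3.0450) · e^(0.0379·9/12)
= 201.2550 · e^0.028425 = 201.2550 × 1.028833 = C$207.06

C$207.06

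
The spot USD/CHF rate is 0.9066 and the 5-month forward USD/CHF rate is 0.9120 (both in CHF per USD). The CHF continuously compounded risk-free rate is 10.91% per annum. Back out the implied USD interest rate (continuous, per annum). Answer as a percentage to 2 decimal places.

F = S·e^((r_CHF − r_USD)T) ⇒ r_USD = r_CHF − ln(F/S)/T
ln(0.9120/0.9066) = 0.005939; /(5/12) = 0.014254
r_USD = 0.1091 − 0.014254 = 0.094846
r_USD = 9.48%

9.48%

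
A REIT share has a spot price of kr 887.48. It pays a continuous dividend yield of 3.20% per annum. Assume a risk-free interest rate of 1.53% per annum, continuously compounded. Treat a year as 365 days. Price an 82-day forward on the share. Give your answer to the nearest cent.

F = S·e^((r − q)T) = 887.48 · e^((0.0153 − 0.0320) × 82/365)
= 887.48 · e^-0.003752 = 887.48 × 0.996255
F = kr 884.16

kr 884.16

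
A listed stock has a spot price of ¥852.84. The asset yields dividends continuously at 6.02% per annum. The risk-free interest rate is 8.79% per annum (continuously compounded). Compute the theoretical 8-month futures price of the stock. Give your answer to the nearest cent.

¥868.74

F = S·e^((r − q)T) = 852.84 · e^((0.0879 − 0.0602) × 8/12)
= 852.84 · e^0.018467 = 852.84 × 1.018639
F = ¥868.74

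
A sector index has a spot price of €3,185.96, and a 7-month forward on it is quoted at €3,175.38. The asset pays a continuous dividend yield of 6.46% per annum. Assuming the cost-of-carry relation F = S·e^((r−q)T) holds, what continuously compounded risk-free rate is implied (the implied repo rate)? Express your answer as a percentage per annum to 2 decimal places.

From F = S·e^((r−q)T): (r − q) = ln(F/S)/T
ln(3175.38/3185.96) = ln(0.996679) = -0.003327
(r − q) = -0.003327 / (7/12) = -0.005703
r = ln(F/S)/T + q = -0.005703 + 0.0646 = 0.058897
r = 5.89%

5.89%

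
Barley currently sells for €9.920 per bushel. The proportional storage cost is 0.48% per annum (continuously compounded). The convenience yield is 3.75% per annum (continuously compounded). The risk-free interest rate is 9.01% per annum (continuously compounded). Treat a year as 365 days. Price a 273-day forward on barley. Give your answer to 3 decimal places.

€10.355 per bushel

Net carry = r + u − y = 0.0901 + 0.0048 − 0.0375 = 0.0574
F = S·e^((r+u−y)T) = 9.920 · e^(0.0574 × 273/365) = 9.920 · e^0.042932
= 9.920 × 1.043867 = €10.355 per bushel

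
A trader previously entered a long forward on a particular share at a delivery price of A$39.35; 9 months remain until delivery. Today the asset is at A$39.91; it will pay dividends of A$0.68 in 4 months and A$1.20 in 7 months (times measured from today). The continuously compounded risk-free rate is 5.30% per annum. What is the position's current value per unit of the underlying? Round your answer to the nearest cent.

PV(remaining dividends) I = 0.68·e^(−0.0530·4/12) + 1.20·e^(−0.0530·7/12) = 1.8316
Current forward F = (S − I)·e^(rT) = (39.91 − 1.8316)·e^(0.0530·9/12) = 38.0784 × 1.040551 = 39.6225
Value (long) = (F − K)·e^(−rT) = (39.6225 − 39.35) × 0.961030 = 0.2619
Value = A$0.26

A$0.26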